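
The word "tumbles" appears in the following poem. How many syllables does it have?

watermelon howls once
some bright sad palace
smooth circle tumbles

2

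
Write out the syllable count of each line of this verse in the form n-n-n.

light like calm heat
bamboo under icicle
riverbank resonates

4-7-6

Line 1: "light like calm heat": 1+1+1+1 = 4
Line 2: "bamboo under icicle": 2+2+3 = 7
Line 3: "riverbank resonates": 3+3 = 6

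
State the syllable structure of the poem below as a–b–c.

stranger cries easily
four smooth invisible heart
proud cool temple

Line 1: "stranger cries easily": 2+1+3 = 6
Line 2: "four smooth invisible heart": 1+1+4+1 = 7
Line 3: "proud cool temple": 1+1+2 = 4

6–7–4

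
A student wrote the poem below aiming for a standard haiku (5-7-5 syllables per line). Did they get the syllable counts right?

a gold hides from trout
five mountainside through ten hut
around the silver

Yes

Line 1: "a gold hides from trout": 1+1+1+1+1 = 5 ✓
Line 2: "five mountainside through ten hut": 1+3+1+1+1 = 7 ✓
Line 3: "around the silver": 2+1+2 = 5 ✓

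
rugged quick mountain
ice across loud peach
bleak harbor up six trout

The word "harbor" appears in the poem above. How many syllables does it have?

"harbor" has 2 syllables.

2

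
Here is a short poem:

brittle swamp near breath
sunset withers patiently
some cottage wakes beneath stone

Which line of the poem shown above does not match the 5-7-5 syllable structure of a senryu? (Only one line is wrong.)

Line 3

Line 1: brittle (2), swamp (1), near (1), breath (1) → 5 ✓
Line 2: sunset (2), withers (2), patiently (3) → 7 ✓
Line 3: some (1), cottage (2), wakes (1), beneath (2), stone (1) → 7 (expected 5)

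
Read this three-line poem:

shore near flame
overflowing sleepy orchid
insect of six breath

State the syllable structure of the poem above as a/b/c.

3/8/5

Line 1: shore(1) + near(1) + flame(1) = 3
Line 2: overflowing(4) + sleepy(2) + orchid(2) = 8
Line 3: insect(2) + of(1) + six(1) + breath(1) = 5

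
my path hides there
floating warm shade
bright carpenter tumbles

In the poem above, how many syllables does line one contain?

4

Line one: "my path hides there": 1+1+1+1 = 4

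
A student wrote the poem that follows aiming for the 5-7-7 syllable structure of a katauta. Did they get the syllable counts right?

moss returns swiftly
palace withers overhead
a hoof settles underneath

Yes

Line 1: moss(1) + returns(2) + swiftly(2) = 5 ✓
Line 2: palace(2) + withers(2) + overhead(3) = 7 ✓
Line 3: a(1) + hoof(1) + settles(2) + underneath(3) = 7 ✓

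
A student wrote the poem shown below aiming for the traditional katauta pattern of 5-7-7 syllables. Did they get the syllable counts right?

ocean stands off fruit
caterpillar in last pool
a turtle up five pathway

Yes

Line 1: ocean(2) + stands(1) + off(1) + fruit(1) = 5 ✓
Line 2: caterpillar(4) + in(1) + last(1) + pool(1) = 7 ✓
Line 3: a(1) + turtle(2) + up(1) + five(1) + pathway(2) = 7 ✓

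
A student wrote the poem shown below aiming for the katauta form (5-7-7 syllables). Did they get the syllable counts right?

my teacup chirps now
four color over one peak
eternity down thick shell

Line 1: "my teacup chirps now": 1+2+1+1 = 5 ✓
Line 2: "four color over one peak": 1+2+2+1+1 = 7 ✓
Line 3: "eternity down thick shell": 4+1+1+1 = 7 ✓

Yes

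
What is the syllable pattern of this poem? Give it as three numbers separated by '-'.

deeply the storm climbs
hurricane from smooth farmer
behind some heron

Line 1: deeply (2), the (1), storm (1), climbs (1) → 5
Line 2: hurricane (3), from (1), smooth (1), farmer (2) → 7
Line 3: behind (2), some (1), heron (2) → 5

5-7-5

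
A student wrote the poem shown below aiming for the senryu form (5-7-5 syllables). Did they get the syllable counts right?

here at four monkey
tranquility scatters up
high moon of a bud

Yes

Line 1: "here at four monkey": 1+1+1+2 = 5 ✓
Line 2: "tranquility scatters up": 4+2+1 = 7 ✓
Line 3: "high moon of a bud": 1+1+1+1+1 = 5 ✓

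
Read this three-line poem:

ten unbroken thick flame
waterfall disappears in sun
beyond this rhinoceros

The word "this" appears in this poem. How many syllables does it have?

1

"this" has 1 syllable.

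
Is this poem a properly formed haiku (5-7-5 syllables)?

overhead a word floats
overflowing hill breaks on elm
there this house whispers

Line 1: overhead (3), a (1), word (1), floats (1) → 6 (expected 5)
Line 2: overflowing (4), hill (1), breaks (1), on (1), elm (1) → 8 (expected 7)
Line 3: there (1), this (1), house (1), whispers (2) → 5 ✓

No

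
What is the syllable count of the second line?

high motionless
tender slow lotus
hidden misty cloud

5

The second line: tender(2) + slow(1) + lotus(2) = 5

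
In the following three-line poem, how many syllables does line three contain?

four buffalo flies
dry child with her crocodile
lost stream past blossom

Line three: lost (1), stream (1), past (1), blossom (2) → 5

5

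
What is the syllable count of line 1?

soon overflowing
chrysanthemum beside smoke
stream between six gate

5

Line 1: soon(1) + overflowing(4) = 5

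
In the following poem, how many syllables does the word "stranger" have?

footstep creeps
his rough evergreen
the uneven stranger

2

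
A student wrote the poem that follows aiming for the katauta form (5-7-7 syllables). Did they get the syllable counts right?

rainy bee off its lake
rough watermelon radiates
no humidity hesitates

Line 1: "rainy bee off its lake": 2+1+1+1+1 = 6 (expected 5)
Line 2: "rough watermelon radiates": 1+4+3 = 8 (expected 7)
Line 3: "no humidity hesitates": 1+4+3 = 8 (expected 7)

No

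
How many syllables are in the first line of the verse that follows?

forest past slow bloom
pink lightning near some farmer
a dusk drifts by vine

The first line: forest(2) + past(1) + slow(1) + bloom(1) = 5

5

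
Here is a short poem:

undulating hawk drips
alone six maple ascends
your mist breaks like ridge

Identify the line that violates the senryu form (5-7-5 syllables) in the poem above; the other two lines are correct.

The first line

Line 1: "undulating hawk drips": 4+1+1 = 6 (expected 5)
Line 2: "alone six maple ascends": 2+1+2+2 = 7 ✓
Line 3: "your mist breaks like ridge": 1+1+1+1+1 = 5 ✓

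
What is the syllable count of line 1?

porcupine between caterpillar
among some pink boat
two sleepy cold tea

Line 1: porcupine(3) + between(2) + caterpillar(4) = 9

9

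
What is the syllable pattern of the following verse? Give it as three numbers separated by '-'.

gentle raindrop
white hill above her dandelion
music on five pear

Line 1: "gentle raindrop": 2+2 = 4
Line 2: "white hill above her dandelion": 1+1+2+1+4 = 9
Line 3: "music on five pear": 2+1+1+1 = 5

4-9-5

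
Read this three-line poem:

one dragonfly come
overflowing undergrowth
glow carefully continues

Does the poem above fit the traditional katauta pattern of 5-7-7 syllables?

Yes

Line 1: one(1) + dragonfly(3) + come(1) = 5 ✓
Line 2: overflowing(4) + undergrowth(3) = 7 ✓
Line 3: glow(1) + carefully(3) + continues(3) = 7 ✓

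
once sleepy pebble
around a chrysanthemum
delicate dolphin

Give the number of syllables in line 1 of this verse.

Line 1: once(1) + sleepy(2) + pebble(2) = 5

5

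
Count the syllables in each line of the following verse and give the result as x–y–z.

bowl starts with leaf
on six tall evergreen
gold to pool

4–6–3

Line 1: bowl(1) + starts(1) + with(1) + leaf(1) = 4
Line 2: on(1) + six(1) + tall(1) + evergreen(3) = 6
Line 3: gold(1) + to(1) + pool(1) = 3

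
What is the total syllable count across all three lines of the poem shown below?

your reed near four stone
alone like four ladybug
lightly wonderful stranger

19

Line 1: "your reed near four stone": 1+1+1+1+1 = 5
Line 2: "alone like four ladybug": 2+1+1+3 = 7
Line 3: "lightly wonderful stranger": 2+3+2 = 7
Total: 5 + 7 + 7 = 19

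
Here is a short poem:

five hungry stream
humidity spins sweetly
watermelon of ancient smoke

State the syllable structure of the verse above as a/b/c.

Line 1: five (1), hungry (2), stream (1) → 4
Line 2: humidity (4), spins (1), sweetly (2) → 7
Line 3: watermelon (4), of (1), ancient (2), smoke (1) → 8

4/7/8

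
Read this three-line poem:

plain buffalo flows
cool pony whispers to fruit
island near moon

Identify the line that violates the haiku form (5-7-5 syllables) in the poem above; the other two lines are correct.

Line 1: plain(1) + buffalo(3) + flows(1) = 5 ✓
Line 2: cool(1) + pony(2) + whispers(2) + to(1) + fruit(1) = 7 ✓
Line 3: island(2) + near(1) + moon(1) = 4 (expected 5)

The third line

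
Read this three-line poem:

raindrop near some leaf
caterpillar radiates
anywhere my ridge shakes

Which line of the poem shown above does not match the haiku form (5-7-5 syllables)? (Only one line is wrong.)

Line 1: raindrop (2), near (1), some (1), leaf (1) → 5 ✓
Line 2: caterpillar (4), radiates (3) → 7 ✓
Line 3: anywhere (3), my (1), ridge (1), shakes (1) → 6 (expected 5)

The third line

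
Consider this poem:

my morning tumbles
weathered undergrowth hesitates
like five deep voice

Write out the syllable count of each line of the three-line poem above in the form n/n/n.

Line 1: my(1) + morning(2) + tumbles(2) = 5
Line 2: weathered(2) + undergrowth(3) + hesitates(3) = 8
Line 3: like(1) + five(1) + deep(1) + voice(1) = 4

5/8/4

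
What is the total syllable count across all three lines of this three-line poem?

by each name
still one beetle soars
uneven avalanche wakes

Line 1: "by each name": 1+1+1 = 3
Line 2: "still one beetle soars": 1+1+2+1 = 5
Line 3: "uneven avalanche wakes": 3+3+1 = 7
Total: 3 + 5 + 7 = 15

15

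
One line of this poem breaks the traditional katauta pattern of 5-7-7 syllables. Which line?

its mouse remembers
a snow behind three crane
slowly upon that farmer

The second line

Line 1: "its mouse remembers": 1+1+3 = 5 ✓
Line 2: "a snow behind three crane": 1+1+2+1+1 = 6 (expected 7)
Line 3: "slowly upon that farmer": 2+2+1+2 = 7 ✓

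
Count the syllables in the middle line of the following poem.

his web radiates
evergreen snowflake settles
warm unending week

7

The middle line: evergreen(3) + snowflake(2) + settles(2) = 7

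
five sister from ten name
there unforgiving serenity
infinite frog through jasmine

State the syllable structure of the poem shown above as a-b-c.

6-9-7

Line 1: "five sister from ten name": 1+2+1+1+1 = 6
Line 2: "there unforgiving serenity": 1+4+4 = 9
Line 3: "infinite frog through jasmine": 3+1+1+2 = 7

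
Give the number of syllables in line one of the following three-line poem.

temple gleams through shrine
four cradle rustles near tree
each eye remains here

5

Line one: temple(2) + gleams(1) + through(1) + shrine(1) = 5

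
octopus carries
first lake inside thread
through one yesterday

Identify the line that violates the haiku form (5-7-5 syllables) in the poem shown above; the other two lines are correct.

Line 2

Line 1: octopus(3) + carries(2) = 5 ✓
Line 2: first(1) + lake(1) + inside(2) + thread(1) = 5 (expected 7)
Line 3: through(1) + one(1) + yesterday(3) = 5 ✓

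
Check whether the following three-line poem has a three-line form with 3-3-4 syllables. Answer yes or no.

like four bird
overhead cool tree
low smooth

No

Line 1: like (1), four (1), bird (1) → 3 ✓
Line 2: overhead (3), cool (1), tree (1) → 5 (expected 3)
Line 3: low (1), smooth (1) → 2 (expected 4)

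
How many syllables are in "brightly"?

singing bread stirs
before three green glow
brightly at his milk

2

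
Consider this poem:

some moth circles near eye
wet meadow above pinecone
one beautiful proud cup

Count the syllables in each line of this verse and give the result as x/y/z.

Line 1: some (1), moth (1), circles (2), near (1), eye (1) → 6
Line 2: wet (1), meadow (2), above (2), pinecone (2) → 7
Line 3: one (1), beautiful (3), proud (1), cup (1) → 6

6/7/6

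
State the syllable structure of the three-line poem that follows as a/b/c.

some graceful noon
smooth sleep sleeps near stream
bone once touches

4/5/4

Line 1: some(1) + graceful(2) + noon(1) = 4
Line 2: smooth(1) + sleep(1) + sleeps(1) + near(1) + stream(1) = 5
Line 3: bone(1) + once(1) + touches(2) = 4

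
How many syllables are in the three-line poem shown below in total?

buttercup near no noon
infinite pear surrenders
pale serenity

Line 1: buttercup (3), near (1), no (1), noon (1) → 6
Line 2: infinite (3), pear (1), surrenders (3) → 7
Line 3: pale (1), serenity (4) → 5
Total: 6 + 7 + 5 = 18

18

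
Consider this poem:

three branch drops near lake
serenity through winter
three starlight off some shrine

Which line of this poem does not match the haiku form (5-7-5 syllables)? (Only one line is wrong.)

Line 1: three(1) + branch(1) + drops(1) + near(1) + lake(1) = 5 ✓
Line 2: serenity(4) + through(1) + winter(2) = 7 ✓
Line 3: three(1) + starlight(2) + off(1) + some(1) + shrine(1) = 6 (expected 5)

Line 3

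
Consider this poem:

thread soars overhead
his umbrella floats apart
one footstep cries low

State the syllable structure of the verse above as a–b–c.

5–7–5

Line 1: thread (1), soars (1), overhead (3) → 5
Line 2: his (1), umbrella (3), floats (1), apart (2) → 7
Line 3: one (1), footstep (2), cries (1), low (1) → 5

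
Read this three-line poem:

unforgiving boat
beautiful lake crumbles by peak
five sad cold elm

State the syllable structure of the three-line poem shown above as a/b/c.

5/8/4

Line 1: unforgiving (4), boat (1) → 5
Line 2: beautiful (3), lake (1), crumbles (2), by (1), peak (1) → 8
Line 3: five (1), sad (1), cold (1), elm (1) → 4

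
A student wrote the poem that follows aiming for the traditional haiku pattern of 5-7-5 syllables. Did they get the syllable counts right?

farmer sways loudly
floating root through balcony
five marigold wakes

Line 1: "farmer sways loudly": 2+1+2 = 5 ✓
Line 2: "floating root through balcony": 2+1+1+3 = 7 ✓
Line 3: "five marigold wakes": 1+3+1 = 5 ✓

Yes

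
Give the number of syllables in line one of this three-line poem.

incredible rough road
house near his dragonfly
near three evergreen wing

Line one: incredible(4) + rough(1) + road(1) = 6

6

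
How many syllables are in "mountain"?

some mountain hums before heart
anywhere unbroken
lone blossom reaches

2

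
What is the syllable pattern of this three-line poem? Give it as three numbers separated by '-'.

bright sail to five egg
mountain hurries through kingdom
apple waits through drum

Line 1: "bright sail to five egg": 1+1+1+1+1 = 5
Line 2: "mountain hurries through kingdom": 2+2+1+2 = 7
Line 3: "apple waits through drum": 2+1+1+1 = 5

5-7-5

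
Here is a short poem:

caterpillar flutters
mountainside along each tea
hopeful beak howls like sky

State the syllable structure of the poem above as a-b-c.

Line 1: "caterpillar flutters": 4+2 = 6
Line 2: "mountainside along each tea": 3+2+1+1 = 7
Line 3: "hopeful beak howls like sky": 2+1+1+1+1 = 6

6-7-6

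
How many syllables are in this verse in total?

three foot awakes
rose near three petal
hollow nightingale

14

Line 1: three (1), foot (1), awakes (2) → 4
Line 2: rose (1), near (1), three (1), petal (2) → 5
Line 3: hollow (2), nightingale (3) → 5
Total: 4 + 5 + 5 = 14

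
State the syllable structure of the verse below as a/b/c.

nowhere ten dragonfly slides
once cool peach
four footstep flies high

Line 1: nowhere (2), ten (1), dragonfly (3), slides (1) → 7
Line 2: once (1), cool (1), peach (1) → 3
Line 3: four (1), footstep (2), flies (1), high (1) → 5

7/3/5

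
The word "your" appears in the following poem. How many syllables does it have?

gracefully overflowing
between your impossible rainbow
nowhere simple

1

"your" has 1 syllable.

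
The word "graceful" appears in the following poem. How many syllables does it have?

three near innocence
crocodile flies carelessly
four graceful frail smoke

2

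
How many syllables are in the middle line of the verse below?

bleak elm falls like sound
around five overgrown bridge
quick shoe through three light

7

The middle line: "around five overgrown bridge": 2+1+3+1 = 7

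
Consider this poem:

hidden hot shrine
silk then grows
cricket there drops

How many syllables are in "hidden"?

"hidden" has 2 syllables.

2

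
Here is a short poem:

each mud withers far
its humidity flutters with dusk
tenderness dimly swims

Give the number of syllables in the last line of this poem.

The last line: "tenderness dimly swims": 3+2+1 = 6

6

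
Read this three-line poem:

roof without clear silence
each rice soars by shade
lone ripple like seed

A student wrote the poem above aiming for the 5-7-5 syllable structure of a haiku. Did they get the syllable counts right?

No

Line 1: "roof without clear silence": 1+2+1+2 = 6 (expected 5)
Line 2: "each rice soars by shade": 1+1+1+1+1 = 5 (expected 7)
Line 3: "lone ripple like seed": 1+2+1+1 = 5 ✓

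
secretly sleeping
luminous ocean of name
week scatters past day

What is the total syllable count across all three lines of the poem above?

17

Line 1: "secretly sleeping": 3+2 = 5
Line 2: "luminous ocean of name": 3+2+1+1 = 7
Line 3: "week scatters past day": 1+2+1+1 = 5
Total: 5 + 7 + 5 = 17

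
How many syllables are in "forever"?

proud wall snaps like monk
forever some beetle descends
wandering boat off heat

3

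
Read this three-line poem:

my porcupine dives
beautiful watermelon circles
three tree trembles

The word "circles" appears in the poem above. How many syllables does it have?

2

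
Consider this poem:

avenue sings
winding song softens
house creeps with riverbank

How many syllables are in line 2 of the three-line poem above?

Line 2: winding (2), song (1), softens (2) → 5

5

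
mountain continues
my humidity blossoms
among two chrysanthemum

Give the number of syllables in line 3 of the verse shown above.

Line 3: among (2), two (1), chrysanthemum (4) → 7

7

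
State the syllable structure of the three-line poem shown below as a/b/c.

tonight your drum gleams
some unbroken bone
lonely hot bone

Line 1: "tonight your drum gleams": 2+1+1+1 = 5
Line 2: "some unbroken bone": 1+3+1 = 5
Line 3: "lonely hot bone": 2+1+1 = 4

5/5/4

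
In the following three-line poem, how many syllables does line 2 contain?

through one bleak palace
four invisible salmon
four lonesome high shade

7

Line 2: four (1), invisible (4), salmon (2) → 7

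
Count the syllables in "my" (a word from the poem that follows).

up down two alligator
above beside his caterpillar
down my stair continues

1

"my" has 1 syllable.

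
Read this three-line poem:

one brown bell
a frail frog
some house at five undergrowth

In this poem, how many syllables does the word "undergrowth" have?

3

"undergrowth" has 3 syllables.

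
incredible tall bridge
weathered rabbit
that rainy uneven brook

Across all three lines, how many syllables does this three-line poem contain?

17

Line 1: incredible (4), tall (1), bridge (1) → 6
Line 2: weathered (2), rabbit (2) → 4
Line 3: that (1), rainy (2), uneven (3), brook (1) → 7
Total: 6 + 4 + 7 = 17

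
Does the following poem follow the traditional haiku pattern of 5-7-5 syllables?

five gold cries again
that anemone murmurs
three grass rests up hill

Line 1: five (1), gold (1), cries (1), again (2) → 5 ✓
Line 2: that (1), anemone (4), murmurs (2) → 7 ✓
Line 3: three (1), grass (1), rests (1), up (1), hill (1) → 5 ✓

Yes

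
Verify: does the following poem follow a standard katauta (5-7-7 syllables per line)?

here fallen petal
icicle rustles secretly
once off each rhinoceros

Line 1: here (1), fallen (2), petal (2) → 5 ✓
Line 2: icicle (3), rustles (2), secretly (3) → 8 (expected 7)
Line 3: once (1), off (1), each (1), rhinoceros (4) → 7 ✓

No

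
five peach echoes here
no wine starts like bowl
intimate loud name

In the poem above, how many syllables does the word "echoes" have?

2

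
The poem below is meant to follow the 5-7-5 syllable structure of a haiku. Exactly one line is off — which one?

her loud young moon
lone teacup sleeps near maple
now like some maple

The first line

Line 1: her (1), loud (1), young (1), moon (1) → 4 (expected 5)
Line 2: lone (1), teacup (2), sleeps (1), near (1), maple (2) → 7 ✓
Line 3: now (1), like (1), some (1), maple (2) → 5 ✓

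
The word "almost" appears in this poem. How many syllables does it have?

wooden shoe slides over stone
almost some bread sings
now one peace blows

"almost" has 2 syllables.

2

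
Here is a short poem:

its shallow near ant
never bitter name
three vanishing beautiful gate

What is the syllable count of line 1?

Line 1: its(1) + shallow(2) + near(1) + ant(1) = 5

5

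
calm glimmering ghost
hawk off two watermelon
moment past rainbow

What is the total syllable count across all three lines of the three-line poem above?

Line 1: "calm glimmering ghost": 1+3+1 = 5
Line 2: "hawk off two watermelon": 1+1+1+4 = 7
Line 3: "moment past rainbow": 2+1+2 = 5
Total: 5 + 7 + 5 = 17

17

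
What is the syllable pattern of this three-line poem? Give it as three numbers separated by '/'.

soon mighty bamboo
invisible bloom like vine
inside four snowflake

Line 1: soon(1) + mighty(2) + bamboo(2) = 5
Line 2: invisible(4) + bloom(1) + like(1) + vine(1) = 7
Line 3: inside(2) + four(1) + snowflake(2) = 5

5/7/5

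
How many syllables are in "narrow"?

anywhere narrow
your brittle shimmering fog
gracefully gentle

2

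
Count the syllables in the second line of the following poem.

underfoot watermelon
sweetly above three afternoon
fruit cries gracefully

8

The second line: sweetly (2), above (2), three (1), afternoon (3) → 8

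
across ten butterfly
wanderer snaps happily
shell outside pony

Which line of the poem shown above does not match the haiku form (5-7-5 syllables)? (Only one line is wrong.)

Line 1: across (2), ten (1), butterfly (3) → 6 (expected 5)
Line 2: wanderer (3), snaps (1), happily (3) → 7 ✓
Line 3: shell (1), outside (2), pony (2) → 5 ✓

Line 1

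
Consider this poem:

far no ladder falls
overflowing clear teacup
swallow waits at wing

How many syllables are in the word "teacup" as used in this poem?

2

"teacup" has 2 syllables.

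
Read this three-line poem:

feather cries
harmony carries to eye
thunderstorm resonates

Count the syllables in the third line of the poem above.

6

The third line: thunderstorm(3) + resonates(3) = 6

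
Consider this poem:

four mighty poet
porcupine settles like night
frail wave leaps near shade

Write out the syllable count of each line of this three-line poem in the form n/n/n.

5/7/5

Line 1: "four mighty poet": 1+2+2 = 5
Line 2: "porcupine settles like night": 3+2+1+1 = 7
Line 3: "frail wave leaps near shade": 1+1+1+1+1 = 5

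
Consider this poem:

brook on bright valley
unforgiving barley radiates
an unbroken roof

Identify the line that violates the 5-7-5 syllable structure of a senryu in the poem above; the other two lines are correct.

The second line

Line 1: "brook on bright valley": 1+1+1+2 = 5 ✓
Line 2: "unforgiving barley radiates": 4+2+3 = 9 (expected 7)
Line 3: "an unbroken roof": 1+3+1 = 5 ✓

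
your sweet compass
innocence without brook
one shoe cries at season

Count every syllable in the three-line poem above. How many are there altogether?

Line 1: your (1), sweet (1), compass (2) → 4
Line 2: innocence (3), without (2), brook (1) → 6
Line 3: one (1), shoe (1), cries (1), at (1), season (2) → 6
Total: 4 + 6 + 6 = 16

16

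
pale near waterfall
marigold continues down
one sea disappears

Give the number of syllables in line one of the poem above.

5

Line one: "pale near waterfall": 1+1+3 = 5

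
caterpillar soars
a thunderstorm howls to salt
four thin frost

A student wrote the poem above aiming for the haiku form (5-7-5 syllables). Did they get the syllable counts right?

No

Line 1: "caterpillar soars": 4+1 = 5 ✓
Line 2: "a thunderstorm howls to salt": 1+3+1+1+1 = 7 ✓
Line 3: "four thin frost": 1+1+1 = 3 (expected 5)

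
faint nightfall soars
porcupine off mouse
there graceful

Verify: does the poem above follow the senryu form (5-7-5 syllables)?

Line 1: "faint nightfall soars": 1+2+1 = 4 (expected 5)
Line 2: "porcupine off mouse": 3+1+1 = 5 (expected 7)
Line 3: "there graceful": 1+2 = 3 (expected 5)

No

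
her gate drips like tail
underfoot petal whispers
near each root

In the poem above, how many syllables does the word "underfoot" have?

"underfoot" has 3 syllables.

3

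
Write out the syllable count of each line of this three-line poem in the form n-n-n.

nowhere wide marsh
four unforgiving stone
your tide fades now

4-6-4

Line 1: nowhere(2) + wide(1) + marsh(1) = 4
Line 2: four(1) + unforgiving(4) + stone(1) = 6
Line 3: your(1) + tide(1) + fades(1) + now(1) = 4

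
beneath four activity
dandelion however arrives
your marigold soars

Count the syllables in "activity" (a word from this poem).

4

"activity" has 4 syllables.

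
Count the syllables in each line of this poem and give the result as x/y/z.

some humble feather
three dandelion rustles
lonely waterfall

Line 1: "some humble feather": 1+2+2 = 5
Line 2: "three dandelion rustles": 1+4+2 = 7
Line 3: "lonely waterfall": 2+3 = 5

5/7/5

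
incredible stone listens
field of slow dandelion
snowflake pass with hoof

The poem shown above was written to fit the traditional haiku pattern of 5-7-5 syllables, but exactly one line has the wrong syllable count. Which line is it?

Line 1

Line 1: incredible(4) + stone(1) + listens(2) = 7 (expected 5)
Line 2: field(1) + of(1) + slow(1) + dandelion(4) = 7 ✓
Line 3: snowflake(2) + pass(1) + with(1) + hoof(1) = 5 ✓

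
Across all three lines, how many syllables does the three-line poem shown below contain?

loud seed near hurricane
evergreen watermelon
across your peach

Line 1: loud(1) + seed(1) + near(1) + hurricane(3) = 6
Line 2: evergreen(3) + watermelon(4) = 7
Line 3: across(2) + your(1) + peach(1) = 4
Total: 6 + 7 + 4 = 17

17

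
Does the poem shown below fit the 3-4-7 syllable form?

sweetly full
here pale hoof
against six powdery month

Line 1: "sweetly full": 2+1 = 3 ✓
Line 2: "here pale hoof": 1+1+1 = 3 (expected 4)
Line 3: "against six powdery month": 2+1+3+1 = 7 ✓

No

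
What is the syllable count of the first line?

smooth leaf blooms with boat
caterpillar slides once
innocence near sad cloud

The first line: "smooth leaf blooms with boat": 1+1+1+1+1 = 5

5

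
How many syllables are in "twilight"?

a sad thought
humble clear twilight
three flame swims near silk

2

"twilight" has 2 syllables.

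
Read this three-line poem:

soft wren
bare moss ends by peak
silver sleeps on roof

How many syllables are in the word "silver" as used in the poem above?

2

"silver" has 2 syllables.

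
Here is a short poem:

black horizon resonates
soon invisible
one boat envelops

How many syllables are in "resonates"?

3

"resonates" has 3 syllables.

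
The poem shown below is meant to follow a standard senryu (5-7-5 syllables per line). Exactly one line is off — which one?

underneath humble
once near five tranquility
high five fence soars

The third line

Line 1: underneath (3), humble (2) → 5 ✓
Line 2: once (1), near (1), five (1), tranquility (4) → 7 ✓
Line 3: high (1), five (1), fence (1), soars (1) → 4 (expected 5)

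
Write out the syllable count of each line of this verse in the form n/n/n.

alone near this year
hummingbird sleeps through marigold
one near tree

Line 1: alone (2), near (1), this (1), year (1) → 5
Line 2: hummingbird (3), sleeps (1), through (1), marigold (3) → 8
Line 3: one (1), near (1), tree (1) → 3

5/8/3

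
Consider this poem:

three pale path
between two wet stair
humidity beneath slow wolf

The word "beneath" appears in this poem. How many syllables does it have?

2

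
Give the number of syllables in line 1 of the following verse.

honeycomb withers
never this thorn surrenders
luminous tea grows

5

Line 1: honeycomb (3), withers (2) → 5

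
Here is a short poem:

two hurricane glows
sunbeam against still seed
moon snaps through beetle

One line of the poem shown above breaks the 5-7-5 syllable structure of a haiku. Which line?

Line 2

Line 1: two (1), hurricane (3), glows (1) → 5 ✓
Line 2: sunbeam (2), against (2), still (1), seed (1) → 6 (expected 7)
Line 3: moon (1), snaps (1), through (1), beetle (2) → 5 ✓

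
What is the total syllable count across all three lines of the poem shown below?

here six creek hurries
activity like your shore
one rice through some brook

Line 1: "here six creek hurries": 1+1+1+2 = 5
Line 2: "activity like your shore": 4+1+1+1 = 7
Line 3: "one rice through some brook": 1+1+1+1+1 = 5
Total: 5 + 7 + 5 = 17

17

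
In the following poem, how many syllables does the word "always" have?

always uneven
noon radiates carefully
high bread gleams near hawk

2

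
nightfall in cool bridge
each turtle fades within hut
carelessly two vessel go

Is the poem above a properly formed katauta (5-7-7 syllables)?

Yes

Line 1: nightfall(2) + in(1) + cool(1) + bridge(1) = 5 ✓
Line 2: each(1) + turtle(2) + fades(1) + within(2) + hut(1) = 7 ✓
Line 3: carelessly(3) + two(1) + vessel(2) + go(1) = 7 ✓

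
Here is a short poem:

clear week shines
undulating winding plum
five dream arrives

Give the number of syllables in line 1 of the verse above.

Line 1: clear(1) + week(1) + shines(1) = 3

3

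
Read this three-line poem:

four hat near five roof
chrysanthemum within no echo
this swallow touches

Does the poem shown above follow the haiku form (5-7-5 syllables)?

Line 1: four(1) + hat(1) + near(1) + five(1) + roof(1) = 5 ✓
Line 2: chrysanthemum(4) + within(2) + no(1) + echo(2) = 9 (expected 7)
Line 3: this(1) + swallow(2) + touches(2) = 5 ✓

No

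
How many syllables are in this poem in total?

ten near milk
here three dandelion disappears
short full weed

15

Line 1: "ten near milk": 1+1+1 = 3
Line 2: "here three dandelion disappears": 1+1+4+3 = 9
Line 3: "short full weed": 1+1+1 = 3
Total: 3 + 9 + 3 = 15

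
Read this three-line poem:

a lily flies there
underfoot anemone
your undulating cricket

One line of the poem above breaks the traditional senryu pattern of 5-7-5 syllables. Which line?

Line 1: a (1), lily (2), flies (1), there (1) → 5 ✓
Line 2: underfoot (3), anemone (4) → 7 ✓
Line 3: your (1), undulating (4), cricket (2) → 7 (expected 5)

Line 3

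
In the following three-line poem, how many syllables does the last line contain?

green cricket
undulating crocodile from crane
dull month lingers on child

The last line: dull(1) + month(1) + lingers(2) + on(1) + child(1) = 6

6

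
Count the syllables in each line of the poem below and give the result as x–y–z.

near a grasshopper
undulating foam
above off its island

5–5–6

Line 1: near (1), a (1), grasshopper (3) → 5
Line 2: undulating (4), foam (1) → 5
Line 3: above (2), off (1), its (1), island (2) → 6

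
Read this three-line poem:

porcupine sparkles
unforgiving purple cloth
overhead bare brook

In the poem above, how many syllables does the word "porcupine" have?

3

"porcupine" has 3 syllables.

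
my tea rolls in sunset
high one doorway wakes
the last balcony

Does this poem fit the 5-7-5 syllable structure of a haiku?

Line 1: my(1) + tea(1) + rolls(1) + in(1) + sunset(2) = 6 (expected 5)
Line 2: high(1) + one(1) + doorway(2) + wakes(1) = 5 (expected 7)
Line 3: the(1) + last(1) + balcony(3) = 5 ✓

No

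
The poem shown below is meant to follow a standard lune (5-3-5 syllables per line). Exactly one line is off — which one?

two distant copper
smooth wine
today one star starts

The second line

Line 1: "two distant copper": 1+2+2 = 5 ✓
Line 2: "smooth wine": 1+1 = 2 (expected 3)
Line 3: "today one star starts": 2+1+1+1 = 5 ✓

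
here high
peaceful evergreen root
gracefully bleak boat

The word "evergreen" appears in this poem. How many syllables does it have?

3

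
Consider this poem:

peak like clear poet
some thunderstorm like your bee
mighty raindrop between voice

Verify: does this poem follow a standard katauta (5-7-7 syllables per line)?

Line 1: "peak like clear poet": 1+1+1+2 = 5 ✓
Line 2: "some thunderstorm like your bee": 1+3+1+1+1 = 7 ✓
Line 3: "mighty raindrop between voice": 2+2+2+1 = 7 ✓

Yes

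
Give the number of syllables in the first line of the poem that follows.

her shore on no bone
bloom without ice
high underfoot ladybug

5

The first line: her (1), shore (1), on (1), no (1), bone (1) → 5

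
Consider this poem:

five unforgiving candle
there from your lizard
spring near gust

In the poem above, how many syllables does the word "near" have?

1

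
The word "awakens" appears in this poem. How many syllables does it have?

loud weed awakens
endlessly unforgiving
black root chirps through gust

3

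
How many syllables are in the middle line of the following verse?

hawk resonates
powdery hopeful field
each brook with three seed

The middle line: powdery(3) + hopeful(2) + field(1) = 6

6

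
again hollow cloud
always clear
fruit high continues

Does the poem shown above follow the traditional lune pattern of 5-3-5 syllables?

Yes

Line 1: "again hollow cloud": 2+2+1 = 5 ✓
Line 2: "always clear": 2+1 = 3 ✓
Line 3: "fruit high continues": 1+1+3 = 5 ✓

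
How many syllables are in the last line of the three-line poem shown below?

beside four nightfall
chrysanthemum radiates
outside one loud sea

5

The last line: "outside one loud sea": 2+1+1+1 = 5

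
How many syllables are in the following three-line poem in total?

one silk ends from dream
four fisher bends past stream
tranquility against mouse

18

Line 1: "one silk ends from dream": 1+1+1+1+1 = 5
Line 2: "four fisher bends past stream": 1+2+1+1+1 = 6
Line 3: "tranquility against mouse": 4+2+1 = 7
Total: 5 + 6 + 7 = 18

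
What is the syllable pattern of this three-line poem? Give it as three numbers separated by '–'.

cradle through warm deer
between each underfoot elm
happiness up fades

5–7–5

Line 1: cradle (2), through (1), warm (1), deer (1) → 5
Line 2: between (2), each (1), underfoot (3), elm (1) → 7
Line 3: happiness (3), up (1), fades (1) → 5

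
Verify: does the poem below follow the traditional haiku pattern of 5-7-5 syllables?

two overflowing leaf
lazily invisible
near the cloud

Line 1: two (1), overflowing (4), leaf (1) → 6 (expected 5)
Line 2: lazily (3), invisible (4) → 7 ✓
Line 3: near (1), the (1), cloud (1) → 3 (expected 5)

No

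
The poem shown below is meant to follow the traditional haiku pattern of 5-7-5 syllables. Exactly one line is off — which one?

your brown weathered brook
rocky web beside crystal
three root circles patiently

The third line

Line 1: "your brown weathered brook": 1+1+2+1 = 5 ✓
Line 2: "rocky web beside crystal": 2+1+2+2 = 7 ✓
Line 3: "three root circles patiently": 1+1+2+3 = 7 (expected 5)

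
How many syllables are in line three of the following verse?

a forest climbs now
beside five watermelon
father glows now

Line three: "father glows now": 2+1+1 = 4

4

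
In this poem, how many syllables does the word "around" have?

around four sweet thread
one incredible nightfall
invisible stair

"around" has 2 syllables.

2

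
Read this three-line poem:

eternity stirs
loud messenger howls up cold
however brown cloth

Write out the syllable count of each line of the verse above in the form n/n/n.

Line 1: eternity (4), stirs (1) → 5
Line 2: loud (1), messenger (3), howls (1), up (1), cold (1) → 7
Line 3: however (3), brown (1), cloth (1) → 5

5/7/5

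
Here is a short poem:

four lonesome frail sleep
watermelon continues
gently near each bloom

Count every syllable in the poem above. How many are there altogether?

17

Line 1: four(1) + lonesome(2) + frail(1) + sleep(1) = 5
Line 2: watermelon(4) + continues(3) = 7
Line 3: gently(2) + near(1) + each(1) + bloom(1) = 5
Total: 5 + 7 + 5 = 17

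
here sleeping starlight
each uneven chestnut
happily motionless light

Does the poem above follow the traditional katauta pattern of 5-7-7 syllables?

No

Line 1: here (1), sleeping (2), starlight (2) → 5 ✓
Line 2: each (1), uneven (3), chestnut (2) → 6 (expected 7)
Line 3: happily (3), motionless (3), light (1) → 7 ✓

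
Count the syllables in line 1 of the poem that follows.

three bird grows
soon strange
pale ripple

3

Line 1: "three bird grows": 1+1+1 = 3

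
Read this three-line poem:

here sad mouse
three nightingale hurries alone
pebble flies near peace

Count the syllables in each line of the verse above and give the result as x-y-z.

Line 1: "here sad mouse": 1+1+1 = 3
Line 2: "three nightingale hurries alone": 1+3+2+2 = 8
Line 3: "pebble flies near peace": 2+1+1+1 = 5

3-8-5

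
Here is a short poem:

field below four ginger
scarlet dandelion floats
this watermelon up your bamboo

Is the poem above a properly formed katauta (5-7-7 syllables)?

No

Line 1: field (1), below (2), four (1), ginger (2) → 6 (expected 5)
Line 2: scarlet (2), dandelion (4), floats (1) → 7 ✓
Line 3: this (1), watermelon (4), up (1), your (1), bamboo (2) → 9 (expected 7)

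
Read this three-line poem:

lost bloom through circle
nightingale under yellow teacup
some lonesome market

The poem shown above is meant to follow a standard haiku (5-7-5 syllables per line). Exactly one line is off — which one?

Line 1: lost(1) + bloom(1) + through(1) + circle(2) = 5 ✓
Line 2: nightingale(3) + under(2) + yellow(2) + teacup(2) = 9 (expected 7)
Line 3: some(1) + lonesome(2) + market(2) = 5 ✓

Line 2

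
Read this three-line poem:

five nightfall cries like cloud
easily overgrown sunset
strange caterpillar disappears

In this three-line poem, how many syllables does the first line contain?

6

The first line: five (1), nightfall (2), cries (1), like (1), cloud (1) → 6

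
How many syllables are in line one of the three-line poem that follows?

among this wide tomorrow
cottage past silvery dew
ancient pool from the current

7

Line one: "among this wide tomorrow": 2+1+1+3 = 7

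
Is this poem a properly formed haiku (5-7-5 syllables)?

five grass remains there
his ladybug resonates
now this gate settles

Line 1: five(1) + grass(1) + remains(2) + there(1) = 5 ✓
Line 2: his(1) + ladybug(3) + resonates(3) = 7 ✓
Line 3: now(1) + this(1) + gate(1) + settles(2) = 5 ✓

Yes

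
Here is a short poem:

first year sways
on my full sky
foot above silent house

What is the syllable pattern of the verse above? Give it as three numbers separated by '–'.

3–4–6

Line 1: "first year sways": 1+1+1 = 3
Line 2: "on my full sky": 1+1+1+1 = 4
Line 3: "foot above silent house": 1+2+2+1 = 6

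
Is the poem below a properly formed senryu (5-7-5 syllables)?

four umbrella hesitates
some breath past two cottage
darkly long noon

No

Line 1: four(1) + umbrella(3) + hesitates(3) = 7 (expected 5)
Line 2: some(1) + breath(1) + past(1) + two(1) + cottage(2) = 6 (expected 7)
Line 3: darkly(2) + long(1) + noon(1) = 4 (expected 5)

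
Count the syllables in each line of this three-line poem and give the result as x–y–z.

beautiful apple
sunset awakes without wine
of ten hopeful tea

Line 1: beautiful(3) + apple(2) = 5
Line 2: sunset(2) + awakes(2) + without(2) + wine(1) = 7
Line 3: of(1) + ten(1) + hopeful(2) + tea(1) = 5

5–7–5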